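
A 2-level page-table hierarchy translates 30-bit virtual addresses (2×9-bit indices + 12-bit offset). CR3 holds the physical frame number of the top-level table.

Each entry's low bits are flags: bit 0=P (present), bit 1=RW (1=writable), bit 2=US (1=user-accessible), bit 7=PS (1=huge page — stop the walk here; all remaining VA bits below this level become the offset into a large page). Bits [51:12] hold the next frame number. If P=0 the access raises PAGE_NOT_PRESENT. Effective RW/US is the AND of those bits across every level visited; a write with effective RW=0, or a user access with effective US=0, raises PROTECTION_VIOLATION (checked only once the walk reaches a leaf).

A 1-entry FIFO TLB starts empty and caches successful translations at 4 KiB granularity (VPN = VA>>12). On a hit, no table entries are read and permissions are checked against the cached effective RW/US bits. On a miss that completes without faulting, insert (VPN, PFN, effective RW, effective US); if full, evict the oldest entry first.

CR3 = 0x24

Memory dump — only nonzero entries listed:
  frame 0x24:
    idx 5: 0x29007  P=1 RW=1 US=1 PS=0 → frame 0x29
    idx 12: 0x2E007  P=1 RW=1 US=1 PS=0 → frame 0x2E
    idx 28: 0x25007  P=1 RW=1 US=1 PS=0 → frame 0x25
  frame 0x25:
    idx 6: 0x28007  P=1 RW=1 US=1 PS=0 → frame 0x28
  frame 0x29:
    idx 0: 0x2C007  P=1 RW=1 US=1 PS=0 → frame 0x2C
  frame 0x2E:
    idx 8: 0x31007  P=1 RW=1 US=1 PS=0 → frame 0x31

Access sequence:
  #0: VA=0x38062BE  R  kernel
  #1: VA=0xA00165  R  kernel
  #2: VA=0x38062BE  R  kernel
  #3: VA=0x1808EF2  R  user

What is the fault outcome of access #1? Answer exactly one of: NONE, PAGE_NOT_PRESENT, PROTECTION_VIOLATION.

Walk each access:
#0 VA=0x38062BE (r,kernel):
  lvl0: tbl 0x24, slot 28 ⇒ 0x25007 (P1/RW1/US1/PS0)
  lvl1: tbl 0x25, slot 6 ⇒ 0x28007 (P1/RW1/US1/PS0)
  → PA=0x282BE  (2 entries read)
#1 VA=0xA00165 (r,kernel):
  lvl0: tbl 0x24, slot 5 ⇒ 0x29007 (P1/RW1/US1/PS0)
  lvl1: tbl 0x29, slot 0 ⇒ 0x2C007 (P1/RW1/US1/PS0)
  → PA=0x2C165  (2 entries read)
#2 VA=0x38062BE (r,kernel):
  lvl0: tbl 0x24, slot 28 ⇒ 0x25007 (P1/RW1/US1/PS0)
  lvl1: tbl 0x25, slot 6 ⇒ 0x28007 (P1/RW1/US1/PS0)
  → PA=0x282BE  (2 entries read)
#3 VA=0x1808EF2 (r,user):
  lvl0: tbl 0x24, slot 12 ⇒ 0x2E007 (P1/RW1/US1/PS0)
  lvl1: tbl 0x2E, slot 8 ⇒ 0x31007 (P1/RW1/US1/PS0)
  → PA=0x31EF2  (2 entries read)

Access #1 fault: NONE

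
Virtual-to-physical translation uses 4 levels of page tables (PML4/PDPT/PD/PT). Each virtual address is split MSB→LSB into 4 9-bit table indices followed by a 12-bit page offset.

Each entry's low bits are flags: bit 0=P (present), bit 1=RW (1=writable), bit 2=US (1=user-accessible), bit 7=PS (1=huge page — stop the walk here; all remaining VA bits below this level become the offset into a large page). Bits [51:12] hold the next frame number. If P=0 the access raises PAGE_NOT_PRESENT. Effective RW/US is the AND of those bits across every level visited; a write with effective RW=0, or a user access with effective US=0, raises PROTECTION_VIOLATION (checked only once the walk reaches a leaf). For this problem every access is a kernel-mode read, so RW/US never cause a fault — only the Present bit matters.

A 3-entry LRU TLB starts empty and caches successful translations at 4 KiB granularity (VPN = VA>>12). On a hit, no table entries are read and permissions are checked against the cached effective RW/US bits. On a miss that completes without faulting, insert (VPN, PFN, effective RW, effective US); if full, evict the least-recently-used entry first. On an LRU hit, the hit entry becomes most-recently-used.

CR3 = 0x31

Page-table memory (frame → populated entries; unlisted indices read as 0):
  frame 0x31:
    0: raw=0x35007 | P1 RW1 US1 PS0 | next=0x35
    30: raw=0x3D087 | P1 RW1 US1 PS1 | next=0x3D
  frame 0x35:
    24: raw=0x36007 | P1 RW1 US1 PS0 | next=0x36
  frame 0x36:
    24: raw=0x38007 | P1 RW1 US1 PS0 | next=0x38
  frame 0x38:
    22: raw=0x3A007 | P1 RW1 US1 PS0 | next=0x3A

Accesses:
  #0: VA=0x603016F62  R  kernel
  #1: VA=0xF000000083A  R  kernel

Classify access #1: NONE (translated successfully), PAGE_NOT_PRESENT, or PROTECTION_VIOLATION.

Walk each access:
#0 VA=0x603016F62 (r,kernel):
  lvl0: tbl 0x31, slot 0 ⇒ 0x35007 (P1/RW1/US1/PS0)
  lvl1: tbl 0x35, slot 24 ⇒ 0x36007 (P1/RW1/US1/PS0)
  lvl2: tbl 0x36, slot 24 ⇒ 0x38007 (P1/RW1/US1/PS0)
  lvl3: tbl 0x38, slot 22 ⇒ 0x3A007 (P1/RW1/US1/PS0)
  ⇒ phys 0x3AF62  [4 reads]
#1 VA=0xF000000083A (r,kernel):
  lvl0: tbl 0x31, slot 30 ⇒ 0x3D087 (P1/RW1/US1/PS1)
  ⇒ phys 0x3D83A (huge @L0)  [1 reads]

Access #1 fault: NONE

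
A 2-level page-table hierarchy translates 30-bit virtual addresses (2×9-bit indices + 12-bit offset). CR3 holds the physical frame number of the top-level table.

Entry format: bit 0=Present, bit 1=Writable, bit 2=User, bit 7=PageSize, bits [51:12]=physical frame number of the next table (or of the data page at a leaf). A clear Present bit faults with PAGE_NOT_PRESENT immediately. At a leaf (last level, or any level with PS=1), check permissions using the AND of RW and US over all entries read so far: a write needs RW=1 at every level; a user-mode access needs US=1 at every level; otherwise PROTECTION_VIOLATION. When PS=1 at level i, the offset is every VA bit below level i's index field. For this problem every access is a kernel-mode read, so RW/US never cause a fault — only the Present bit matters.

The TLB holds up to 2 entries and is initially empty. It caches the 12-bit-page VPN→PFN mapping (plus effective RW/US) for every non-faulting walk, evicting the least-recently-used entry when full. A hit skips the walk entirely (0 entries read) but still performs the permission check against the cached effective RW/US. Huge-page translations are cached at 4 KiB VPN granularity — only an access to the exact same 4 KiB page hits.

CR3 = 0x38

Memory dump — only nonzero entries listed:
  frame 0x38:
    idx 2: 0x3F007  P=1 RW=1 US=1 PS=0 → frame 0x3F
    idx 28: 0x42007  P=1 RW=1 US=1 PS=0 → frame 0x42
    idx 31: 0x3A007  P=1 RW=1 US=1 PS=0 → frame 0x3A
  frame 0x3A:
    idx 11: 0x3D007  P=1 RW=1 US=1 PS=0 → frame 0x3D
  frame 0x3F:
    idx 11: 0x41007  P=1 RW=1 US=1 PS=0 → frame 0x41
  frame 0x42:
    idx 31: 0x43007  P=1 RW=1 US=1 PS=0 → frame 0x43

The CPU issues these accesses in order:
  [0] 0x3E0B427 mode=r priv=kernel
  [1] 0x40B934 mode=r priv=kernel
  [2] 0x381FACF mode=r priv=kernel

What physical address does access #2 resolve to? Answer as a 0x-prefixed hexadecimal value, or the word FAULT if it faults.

Trace:
#0 VA=0x3E0B427 (r,kernel):
  L0 @0x38[31] → 0x3A007  P=1,RW=1,US=1,PS=0
  L1 @0x3A[11] → 0x3D007  P=1,RW=1,US=1,PS=0
  ✓ 0x3D427  — 2 lookups
#1 VA=0x40B934 (r,kernel):
  L0 @0x38[2] → 0x3F007  P=1,RW=1,US=1,PS=0
  L1 @0x3F[11] → 0x41007  P=1,RW=1,US=1,PS=0
  ✓ 0x41934  — 2 lookups
#2 VA=0x381FACF (r,kernel):
  L0 @0x38[28] → 0x42007  P=1,RW=1,US=1,PS=0
  L1 @0x42[31] → 0x43007  P=1,RW=1,US=1,PS=0
  ✓ 0x43ACF  — 2 lookups

Access #2 PA: 0x43ACF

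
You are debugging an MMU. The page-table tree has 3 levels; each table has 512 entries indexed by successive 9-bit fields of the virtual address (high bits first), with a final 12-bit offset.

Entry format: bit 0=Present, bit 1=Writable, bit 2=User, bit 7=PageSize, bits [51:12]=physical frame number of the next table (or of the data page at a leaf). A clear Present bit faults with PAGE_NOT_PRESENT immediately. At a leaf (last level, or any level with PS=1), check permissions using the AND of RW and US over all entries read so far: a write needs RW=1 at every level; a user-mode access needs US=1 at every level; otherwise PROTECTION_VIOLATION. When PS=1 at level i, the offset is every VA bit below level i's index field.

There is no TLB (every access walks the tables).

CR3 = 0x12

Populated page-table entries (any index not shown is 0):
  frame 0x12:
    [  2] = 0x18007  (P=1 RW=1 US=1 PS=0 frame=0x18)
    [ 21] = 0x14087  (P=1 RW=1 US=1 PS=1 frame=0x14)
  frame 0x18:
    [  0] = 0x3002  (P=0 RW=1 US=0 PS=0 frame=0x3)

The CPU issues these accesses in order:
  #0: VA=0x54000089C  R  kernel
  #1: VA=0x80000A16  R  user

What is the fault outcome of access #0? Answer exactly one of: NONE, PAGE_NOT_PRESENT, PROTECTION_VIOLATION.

Walk each access:
#0 VA=0x54000089C (r,kernel):
  [0] read 0x12 idx=21: raw=0x14087 flags P=1 W=1 U=1 S=1
  ✓ 0x1489C (huge @L0)  — 1 lookups
#1 VA=0x80000A16 (r,user):
  [0] read 0x12 idx=2: raw=0x18007 flags P=1 W=1 U=1 S=0
  [1] read 0x18 idx=0: raw=0x3002 flags P=0 W=1 U=0 S=0
  → PAGE_NOT_PRESENT  (2 entries read)

Access #0 fault: NONE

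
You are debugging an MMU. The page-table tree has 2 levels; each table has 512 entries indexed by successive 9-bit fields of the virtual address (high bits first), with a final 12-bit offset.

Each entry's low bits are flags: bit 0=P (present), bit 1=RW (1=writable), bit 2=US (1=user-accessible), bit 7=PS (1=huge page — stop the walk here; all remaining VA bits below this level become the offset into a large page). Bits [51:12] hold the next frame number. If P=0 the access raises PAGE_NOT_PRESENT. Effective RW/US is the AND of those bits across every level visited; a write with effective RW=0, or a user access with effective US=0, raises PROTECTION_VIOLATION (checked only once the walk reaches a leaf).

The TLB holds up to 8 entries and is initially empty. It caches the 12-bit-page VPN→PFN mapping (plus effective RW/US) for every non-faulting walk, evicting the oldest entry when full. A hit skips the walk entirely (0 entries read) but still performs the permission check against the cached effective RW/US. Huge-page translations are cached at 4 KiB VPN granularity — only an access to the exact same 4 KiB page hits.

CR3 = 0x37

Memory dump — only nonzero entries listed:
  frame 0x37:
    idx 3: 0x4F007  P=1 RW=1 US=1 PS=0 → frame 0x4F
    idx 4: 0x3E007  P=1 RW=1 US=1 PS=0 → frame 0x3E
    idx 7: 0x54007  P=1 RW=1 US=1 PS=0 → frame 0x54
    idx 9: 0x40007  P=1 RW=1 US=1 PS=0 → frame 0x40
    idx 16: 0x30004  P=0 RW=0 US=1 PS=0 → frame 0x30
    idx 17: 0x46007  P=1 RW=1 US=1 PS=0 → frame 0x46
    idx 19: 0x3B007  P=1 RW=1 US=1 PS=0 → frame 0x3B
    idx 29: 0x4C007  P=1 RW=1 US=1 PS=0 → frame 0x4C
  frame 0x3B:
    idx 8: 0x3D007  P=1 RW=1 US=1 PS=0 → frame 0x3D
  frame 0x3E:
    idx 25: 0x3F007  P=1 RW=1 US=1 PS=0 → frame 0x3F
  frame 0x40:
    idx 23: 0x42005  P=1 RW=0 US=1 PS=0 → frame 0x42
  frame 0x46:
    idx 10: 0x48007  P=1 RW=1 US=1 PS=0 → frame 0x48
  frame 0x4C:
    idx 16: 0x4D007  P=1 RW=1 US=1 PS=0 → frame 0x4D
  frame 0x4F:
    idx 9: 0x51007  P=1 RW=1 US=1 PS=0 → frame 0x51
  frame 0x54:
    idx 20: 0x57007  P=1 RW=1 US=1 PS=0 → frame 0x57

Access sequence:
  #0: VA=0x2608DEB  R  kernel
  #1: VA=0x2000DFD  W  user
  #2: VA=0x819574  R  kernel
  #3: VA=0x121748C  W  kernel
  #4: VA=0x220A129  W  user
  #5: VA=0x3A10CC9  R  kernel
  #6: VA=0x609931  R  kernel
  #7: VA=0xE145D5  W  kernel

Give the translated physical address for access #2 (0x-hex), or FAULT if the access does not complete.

Per-access translation:
#0 VA=0x2608DEB (r,kernel):
  L0 @0x37[19] → 0x3B007  P=1,RW=1,US=1,PS=0
  L1 @0x3B[8] → 0x3D007  P=1,RW=1,US=1,PS=0
  → PA=0x3DDEB  (2 entries read)
#1 VA=0x2000DFD (w,user):
  L0 @0x37[16] → 0x30004  P=0,RW=0,US=1,PS=0
  ⇒ fault: PAGE_NOT_PRESENT  — 1 lookups
#2 VA=0x819574 (r,kernel):
  L0 @0x37[4] → 0x3E007  P=1,RW=1,US=1,PS=0
  L1 @0x3E[25] → 0x3F007  P=1,RW=1,US=1,PS=0
  → PA=0x3F574  (2 entries read)
#3 VA=0x121748C (w,kernel):
  L0 @0x37[9] → 0x40007  P=1,RW=1,US=1,PS=0
  L1 @0x40[23] → 0x42005  P=1,RW=0,US=1,PS=0
  ⇒ fault: PROTECTION_VIOLATION  — 2 lookups
#4 VA=0x220A129 (w,user):
  L0 @0x37[17] → 0x46007  P=1,RW=1,US=1,PS=0
  L1 @0x46[10] → 0x48007  P=1,RW=1,US=1,PS=0
  → PA=0x48129  (2 entries read)
#5 VA=0x3A10CC9 (r,kernel):
  L0 @0x37[29] → 0x4C007  P=1,RW=1,US=1,PS=0
  L1 @0x4C[16] → 0x4D007  P=1,RW=1,US=1,PS=0
  → PA=0x4DCC9  (2 entries read)
#6 VA=0x609931 (r,kernel):
  L0 @0x37[3] → 0x4F007  P=1,RW=1,US=1,PS=0
  L1 @0x4F[9] → 0x51007  P=1,RW=1,US=1,PS=0
  → PA=0x51931  (2 entries read)
#7 VA=0xE145D5 (w,kernel):
  L0 @0x37[7] → 0x54007  P=1,RW=1,US=1,PS=0
  L1 @0x54[20] → 0x57007  P=1,RW=1,US=1,PS=0
  → PA=0x575D5  (2 entries read)

Access #2 PA: 0x3F574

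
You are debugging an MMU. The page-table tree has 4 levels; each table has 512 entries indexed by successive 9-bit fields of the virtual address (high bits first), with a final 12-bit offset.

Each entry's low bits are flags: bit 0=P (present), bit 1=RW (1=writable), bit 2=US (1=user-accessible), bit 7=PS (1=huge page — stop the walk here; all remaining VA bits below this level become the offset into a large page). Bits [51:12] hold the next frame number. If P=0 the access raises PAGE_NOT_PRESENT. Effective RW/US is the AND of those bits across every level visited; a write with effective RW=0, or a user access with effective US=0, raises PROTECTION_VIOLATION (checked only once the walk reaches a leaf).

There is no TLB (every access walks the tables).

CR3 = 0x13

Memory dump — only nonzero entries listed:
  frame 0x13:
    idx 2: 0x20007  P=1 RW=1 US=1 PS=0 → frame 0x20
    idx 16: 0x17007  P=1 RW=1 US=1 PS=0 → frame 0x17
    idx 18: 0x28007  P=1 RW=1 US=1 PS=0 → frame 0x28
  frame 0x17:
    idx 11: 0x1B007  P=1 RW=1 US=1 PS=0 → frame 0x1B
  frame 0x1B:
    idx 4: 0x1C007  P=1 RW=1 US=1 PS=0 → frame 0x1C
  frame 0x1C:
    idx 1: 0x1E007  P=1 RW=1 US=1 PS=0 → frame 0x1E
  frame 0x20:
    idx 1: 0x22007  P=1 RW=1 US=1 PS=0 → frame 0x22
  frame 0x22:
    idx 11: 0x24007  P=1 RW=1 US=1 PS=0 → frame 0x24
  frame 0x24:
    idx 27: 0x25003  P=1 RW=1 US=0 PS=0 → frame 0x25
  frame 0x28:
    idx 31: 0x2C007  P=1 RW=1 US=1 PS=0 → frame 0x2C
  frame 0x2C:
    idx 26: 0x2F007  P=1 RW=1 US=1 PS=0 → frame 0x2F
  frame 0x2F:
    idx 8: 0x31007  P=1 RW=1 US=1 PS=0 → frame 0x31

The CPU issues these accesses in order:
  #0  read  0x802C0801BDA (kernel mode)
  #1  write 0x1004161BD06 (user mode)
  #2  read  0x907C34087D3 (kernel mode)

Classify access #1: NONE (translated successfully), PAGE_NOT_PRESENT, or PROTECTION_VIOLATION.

Trace:
#0 VA=0x802C0801BDA (r,kernel):
  lvl0: tbl 0x13, slot 16 ⇒ 0x17007 (P1/RW1/US1/PS0)
  lvl1: tbl 0x17, slot 11 ⇒ 0x1B007 (P1/RW1/US1/PS0)
  lvl2: tbl 0x1B, slot 4 ⇒ 0x1C007 (P1/RW1/US1/PS0)
  lvl3: tbl 0x1C, slot 1 ⇒ 0x1E007 (P1/RW1/US1/PS0)
  → PA=0x1EBDA  (4 entries read)
#1 VA=0x1004161BD06 (w,user):
  lvl0: tbl 0x13, slot 2 ⇒ 0x20007 (P1/RW1/US1/PS0)
  lvl1: tbl 0x20, slot 1 ⇒ 0x22007 (P1/RW1/US1/PS0)
  lvl2: tbl 0x22, slot 11 ⇒ 0x24007 (P1/RW1/US1/PS0)
  lvl3: tbl 0x24, slot 27 ⇒ 0x25003 (P1/RW1/US0/PS0)
  → PROTECTION_VIOLATION  (4 entries read)
#2 VA=0x907C34087D3 (r,kernel):
  lvl0: tbl 0x13, slot 18 ⇒ 0x28007 (P1/RW1/US1/PS0)
  lvl1: tbl 0x28, slot 31 ⇒ 0x2C007 (P1/RW1/US1/PS0)
  lvl2: tbl 0x2C, slot 26 ⇒ 0x2F007 (P1/RW1/US1/PS0)
  lvl3: tbl 0x2F, slot 8 ⇒ 0x31007 (P1/RW1/US1/PS0)
  → PA=0x317D3  (4 entries read)

Access #1 fault: PROTECTION_VIOLATION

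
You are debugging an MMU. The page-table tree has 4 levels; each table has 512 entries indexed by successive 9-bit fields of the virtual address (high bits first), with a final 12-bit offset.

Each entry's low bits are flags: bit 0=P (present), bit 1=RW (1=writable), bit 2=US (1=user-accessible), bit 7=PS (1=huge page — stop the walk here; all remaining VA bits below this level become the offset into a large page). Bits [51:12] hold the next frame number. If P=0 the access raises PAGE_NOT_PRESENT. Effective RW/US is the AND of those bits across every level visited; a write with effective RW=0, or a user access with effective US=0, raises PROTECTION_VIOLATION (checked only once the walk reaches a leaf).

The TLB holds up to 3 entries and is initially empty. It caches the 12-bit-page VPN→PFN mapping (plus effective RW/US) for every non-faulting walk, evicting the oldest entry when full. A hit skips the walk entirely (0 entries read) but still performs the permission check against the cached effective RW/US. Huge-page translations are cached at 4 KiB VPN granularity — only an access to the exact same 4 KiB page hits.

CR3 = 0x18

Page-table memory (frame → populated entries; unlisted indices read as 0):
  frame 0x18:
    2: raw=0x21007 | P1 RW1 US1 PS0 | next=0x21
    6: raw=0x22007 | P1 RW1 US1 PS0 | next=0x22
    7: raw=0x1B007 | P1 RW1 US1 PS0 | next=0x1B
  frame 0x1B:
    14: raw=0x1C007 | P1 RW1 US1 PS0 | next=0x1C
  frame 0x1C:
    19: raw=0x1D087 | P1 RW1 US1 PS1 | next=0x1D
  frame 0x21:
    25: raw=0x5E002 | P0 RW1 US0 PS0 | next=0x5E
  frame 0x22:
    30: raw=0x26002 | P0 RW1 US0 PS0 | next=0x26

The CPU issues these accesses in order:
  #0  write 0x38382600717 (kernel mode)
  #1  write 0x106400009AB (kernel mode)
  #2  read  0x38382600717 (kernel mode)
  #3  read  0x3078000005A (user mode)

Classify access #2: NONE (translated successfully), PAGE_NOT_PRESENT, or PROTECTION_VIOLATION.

Per-access translation:
#0 VA=0x38382600717 (w,kernel):
  L0: frame=0x18 idx=7 entry=0x1B007 [P=1 RW=1 US=1 PS=0]
  L1: frame=0x1B idx=14 entry=0x1C007 [P=1 RW=1 US=1 PS=0]
  L2: frame=0x1C idx=19 entry=0x1D087 [P=1 RW=1 US=1 PS=1]
  → PA=0x1D717 (huge @L2)  (3 entries read)
#1 VA=0x106400009AB (w,kernel):
  L0: frame=0x18 idx=2 entry=0x21007 [P=1 RW=1 US=1 PS=0]
  L1: frame=0x21 idx=25 entry=0x5E002 [P=0 RW=1 US=0 PS=0]
  ⇒ fault: PAGE_NOT_PRESENT  — 2 lookups
#2 VA=0x38382600717 (r,kernel):
  TLB hit vpn=0x38382600 → PA=0x1D717
#3 VA=0x3078000005A (r,user):
  L0: frame=0x18 idx=6 entry=0x22007 [P=1 RW=1 US=1 PS=0]
  L1: frame=0x22 idx=30 entry=0x26002 [P=0 RW=1 US=0 PS=0]
  ⇒ fault: PAGE_NOT_PRESENT  — 2 lookups

Access #2 fault: NONE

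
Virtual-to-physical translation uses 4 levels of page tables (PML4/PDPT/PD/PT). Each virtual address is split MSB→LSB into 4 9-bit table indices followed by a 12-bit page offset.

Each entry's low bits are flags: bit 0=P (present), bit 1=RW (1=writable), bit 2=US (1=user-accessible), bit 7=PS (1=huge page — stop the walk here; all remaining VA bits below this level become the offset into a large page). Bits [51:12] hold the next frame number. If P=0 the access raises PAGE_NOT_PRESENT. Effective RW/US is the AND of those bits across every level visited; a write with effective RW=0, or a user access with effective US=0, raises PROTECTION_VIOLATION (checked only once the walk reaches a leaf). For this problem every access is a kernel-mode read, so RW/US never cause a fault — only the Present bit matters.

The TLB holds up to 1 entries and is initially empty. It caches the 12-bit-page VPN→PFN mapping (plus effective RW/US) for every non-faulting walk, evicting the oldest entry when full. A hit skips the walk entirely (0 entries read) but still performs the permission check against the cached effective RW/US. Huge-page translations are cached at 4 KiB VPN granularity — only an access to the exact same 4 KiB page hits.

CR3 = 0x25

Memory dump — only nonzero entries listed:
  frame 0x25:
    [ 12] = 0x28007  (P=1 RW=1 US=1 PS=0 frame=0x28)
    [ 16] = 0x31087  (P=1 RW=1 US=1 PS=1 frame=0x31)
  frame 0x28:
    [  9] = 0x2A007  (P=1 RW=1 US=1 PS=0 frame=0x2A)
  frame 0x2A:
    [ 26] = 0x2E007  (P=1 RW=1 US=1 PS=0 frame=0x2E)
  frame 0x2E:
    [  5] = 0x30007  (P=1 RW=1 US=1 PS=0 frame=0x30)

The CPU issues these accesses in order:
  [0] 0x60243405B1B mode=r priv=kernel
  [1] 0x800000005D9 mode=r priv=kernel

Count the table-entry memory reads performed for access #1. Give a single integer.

Trace:
#0 VA=0x60243405B1B (r,kernel):
  L0: frame=0x25 idx=12 entry=0x28007 [P=1 RW=1 US=1 PS=0]
  L1: frame=0x28 idx=9 entry=0x2A007 [P=1 RW=1 US=1 PS=0]
  L2: frame=0x2A idx=26 entry=0x2E007 [P=1 RW=1 US=1 PS=0]
  L3: frame=0x2E idx=5 entry=0x30007 [P=1 RW=1 US=1 PS=0]
  → PA=0x30B1B  (4 entries read)
#1 VA=0x800000005D9 (r,kernel):
  L0: frame=0x25 idx=16 entry=0x31087 [P=1 RW=1 US=1 PS=1]
  → PA=0x315D9 (huge @L0)  (1 entries read)

Entries read for #1: 1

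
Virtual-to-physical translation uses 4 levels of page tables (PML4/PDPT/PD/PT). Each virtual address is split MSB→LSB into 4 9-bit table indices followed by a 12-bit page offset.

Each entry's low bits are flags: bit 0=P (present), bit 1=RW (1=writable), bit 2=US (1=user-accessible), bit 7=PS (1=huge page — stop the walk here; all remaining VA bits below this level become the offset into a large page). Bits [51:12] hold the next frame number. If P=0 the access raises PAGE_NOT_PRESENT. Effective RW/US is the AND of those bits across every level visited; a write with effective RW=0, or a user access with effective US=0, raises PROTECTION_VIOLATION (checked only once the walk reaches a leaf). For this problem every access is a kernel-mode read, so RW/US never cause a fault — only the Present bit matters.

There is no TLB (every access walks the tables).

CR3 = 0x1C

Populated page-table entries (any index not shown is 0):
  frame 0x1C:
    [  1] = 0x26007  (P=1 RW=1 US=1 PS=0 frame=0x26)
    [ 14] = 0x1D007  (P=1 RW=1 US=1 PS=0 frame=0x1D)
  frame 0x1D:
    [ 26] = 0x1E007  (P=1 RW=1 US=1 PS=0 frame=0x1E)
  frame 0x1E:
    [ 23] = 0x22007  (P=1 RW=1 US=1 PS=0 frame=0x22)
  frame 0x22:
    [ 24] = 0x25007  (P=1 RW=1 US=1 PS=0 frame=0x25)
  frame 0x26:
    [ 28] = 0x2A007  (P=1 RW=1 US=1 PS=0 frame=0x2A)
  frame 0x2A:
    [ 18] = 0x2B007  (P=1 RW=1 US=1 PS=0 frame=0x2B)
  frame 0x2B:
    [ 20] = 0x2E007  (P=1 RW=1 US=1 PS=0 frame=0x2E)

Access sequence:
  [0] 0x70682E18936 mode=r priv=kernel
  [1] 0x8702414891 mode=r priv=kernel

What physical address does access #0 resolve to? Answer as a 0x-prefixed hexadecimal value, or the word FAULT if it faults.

Walk each access:
#0 VA=0x70682E18936 (r,kernel):
  L0 @0x1C[14] → 0x1D007  P=1,RW=1,US=1,PS=0
  L1 @0x1D[26] → 0x1E007  P=1,RW=1,US=1,PS=0
  L2 @0x1E[23] → 0x22007  P=1,RW=1,US=1,PS=0
  L3 @0x22[24] → 0x25007  P=1,RW=1,US=1,PS=0
  ⇒ phys 0x25936  [4 reads]
#1 VA=0x8702414891 (r,kernel):
  L0 @0x1C[1] → 0x26007  P=1,RW=1,US=1,PS=0
  L1 @0x26[28] → 0x2A007  P=1,RW=1,US=1,PS=0
  L2 @0x2A[18] → 0x2B007  P=1,RW=1,US=1,PS=0
  L3 @0x2B[20] → 0x2E007  P=1,RW=1,US=1,PS=0
  ⇒ phys 0x2E891  [4 reads]

Access #0 PA: 0x25936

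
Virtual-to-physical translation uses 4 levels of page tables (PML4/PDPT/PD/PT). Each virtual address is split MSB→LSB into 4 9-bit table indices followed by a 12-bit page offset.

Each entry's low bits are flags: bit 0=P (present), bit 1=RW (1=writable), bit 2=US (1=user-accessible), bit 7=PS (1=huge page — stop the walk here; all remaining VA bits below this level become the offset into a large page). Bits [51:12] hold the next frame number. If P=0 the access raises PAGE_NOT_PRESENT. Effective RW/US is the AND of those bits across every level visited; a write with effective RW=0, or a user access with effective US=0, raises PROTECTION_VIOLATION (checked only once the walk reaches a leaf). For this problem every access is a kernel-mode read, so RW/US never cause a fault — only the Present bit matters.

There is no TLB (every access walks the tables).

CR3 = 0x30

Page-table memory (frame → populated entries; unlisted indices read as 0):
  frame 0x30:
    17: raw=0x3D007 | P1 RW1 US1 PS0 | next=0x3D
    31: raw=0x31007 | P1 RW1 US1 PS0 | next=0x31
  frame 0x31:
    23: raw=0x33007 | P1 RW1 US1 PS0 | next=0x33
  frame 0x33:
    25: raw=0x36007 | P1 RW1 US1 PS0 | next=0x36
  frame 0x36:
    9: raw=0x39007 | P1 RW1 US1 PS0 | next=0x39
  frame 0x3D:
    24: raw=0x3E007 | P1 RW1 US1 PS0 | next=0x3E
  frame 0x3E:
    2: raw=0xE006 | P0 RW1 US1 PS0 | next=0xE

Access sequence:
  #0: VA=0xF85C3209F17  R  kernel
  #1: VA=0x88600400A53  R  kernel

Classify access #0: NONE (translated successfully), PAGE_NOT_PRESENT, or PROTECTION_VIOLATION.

Walk each access:
#0 VA=0xF85C3209F17 (r,kernel):
  lvl0: tbl 0x30, slot 31 ⇒ 0x31007 (P1/RW1/US1/PS0)
  lvl1: tbl 0x31, slot 23 ⇒ 0x33007 (P1/RW1/US1/PS0)
  lvl2: tbl 0x33, slot 25 ⇒ 0x36007 (P1/RW1/US1/PS0)
  lvl3: tbl 0x36, slot 9 ⇒ 0x39007 (P1/RW1/US1/PS0)
  ✓ 0x39F17  — 4 lookups
#1 VA=0x88600400A53 (r,kernel):
  lvl0: tbl 0x30, slot 17 ⇒ 0x3D007 (P1/RW1/US1/PS0)
  lvl1: tbl 0x3D, slot 24 ⇒ 0x3E007 (P1/RW1/US1/PS0)
  lvl2: tbl 0x3E, slot 2 ⇒ 0xE006 (P0/RW1/US1/PS0)
  ⇒ fault: PAGE_NOT_PRESENT  — 3 lookups

Access #0 fault: NONE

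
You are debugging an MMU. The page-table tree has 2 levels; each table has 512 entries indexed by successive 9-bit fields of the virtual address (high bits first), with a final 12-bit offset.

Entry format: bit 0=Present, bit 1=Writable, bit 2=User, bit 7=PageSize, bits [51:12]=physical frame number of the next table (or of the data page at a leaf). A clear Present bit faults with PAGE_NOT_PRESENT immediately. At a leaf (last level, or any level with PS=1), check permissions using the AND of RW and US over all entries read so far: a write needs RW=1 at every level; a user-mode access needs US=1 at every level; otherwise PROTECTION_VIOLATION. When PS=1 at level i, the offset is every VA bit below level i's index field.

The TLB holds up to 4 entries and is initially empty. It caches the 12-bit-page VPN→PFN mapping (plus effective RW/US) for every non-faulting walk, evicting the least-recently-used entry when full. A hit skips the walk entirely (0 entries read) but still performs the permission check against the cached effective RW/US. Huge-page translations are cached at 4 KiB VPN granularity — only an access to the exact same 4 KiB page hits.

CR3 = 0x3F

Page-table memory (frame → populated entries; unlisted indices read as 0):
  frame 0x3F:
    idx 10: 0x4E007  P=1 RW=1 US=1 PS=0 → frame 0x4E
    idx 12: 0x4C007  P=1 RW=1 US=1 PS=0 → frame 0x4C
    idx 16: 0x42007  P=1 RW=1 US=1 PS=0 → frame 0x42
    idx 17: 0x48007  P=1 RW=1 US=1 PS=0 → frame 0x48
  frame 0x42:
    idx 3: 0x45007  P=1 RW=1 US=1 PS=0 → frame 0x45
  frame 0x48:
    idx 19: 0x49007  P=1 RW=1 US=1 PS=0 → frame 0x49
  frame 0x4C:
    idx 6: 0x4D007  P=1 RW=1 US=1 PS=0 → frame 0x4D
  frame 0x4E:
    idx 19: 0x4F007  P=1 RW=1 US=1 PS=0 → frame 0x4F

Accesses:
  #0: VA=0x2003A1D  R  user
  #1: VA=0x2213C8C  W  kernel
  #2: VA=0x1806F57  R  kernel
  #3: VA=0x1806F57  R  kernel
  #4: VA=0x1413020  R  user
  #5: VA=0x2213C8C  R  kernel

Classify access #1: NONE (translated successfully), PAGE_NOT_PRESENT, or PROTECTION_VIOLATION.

Trace:
#0 VA=0x2003A1D (r,user):
  lvl0: tbl 0x3F, slot 16 ⇒ 0x42007 (P1/RW1/US1/PS0)
  lvl1: tbl 0x42, slot 3 ⇒ 0x45007 (P1/RW1/US1/PS0)
  → PA=0x45A1D  (2 entries read)
#1 VA=0x2213C8C (w,kernel):
  lvl0: tbl 0x3F, slot 17 ⇒ 0x48007 (P1/RW1/US1/PS0)
  lvl1: tbl 0x48, slot 19 ⇒ 0x49007 (P1/RW1/US1/PS0)
  → PA=0x49C8C  (2 entries read)
#2 VA=0x1806F57 (r,kernel):
  lvl0: tbl 0x3F, slot 12 ⇒ 0x4C007 (P1/RW1/US1/PS0)
  lvl1: tbl 0x4C, slot 6 ⇒ 0x4D007 (P1/RW1/US1/PS0)
  → PA=0x4DF57  (2 entries read)
#3 VA=0x1806F57 (r,kernel):
  TLB hit vpn=0x1806 → PA=0x4DF57
#4 VA=0x1413020 (r,user):
  lvl0: tbl 0x3F, slot 10 ⇒ 0x4E007 (P1/RW1/US1/PS0)
  lvl1: tbl 0x4E, slot 19 ⇒ 0x4F007 (P1/RW1/US1/PS0)
  → PA=0x4F020  (2 entries read)
#5 VA=0x2213C8C (r,kernel):
  TLB hit vpn=0x2213 → PA=0x49C8C

Access #1 fault: NONE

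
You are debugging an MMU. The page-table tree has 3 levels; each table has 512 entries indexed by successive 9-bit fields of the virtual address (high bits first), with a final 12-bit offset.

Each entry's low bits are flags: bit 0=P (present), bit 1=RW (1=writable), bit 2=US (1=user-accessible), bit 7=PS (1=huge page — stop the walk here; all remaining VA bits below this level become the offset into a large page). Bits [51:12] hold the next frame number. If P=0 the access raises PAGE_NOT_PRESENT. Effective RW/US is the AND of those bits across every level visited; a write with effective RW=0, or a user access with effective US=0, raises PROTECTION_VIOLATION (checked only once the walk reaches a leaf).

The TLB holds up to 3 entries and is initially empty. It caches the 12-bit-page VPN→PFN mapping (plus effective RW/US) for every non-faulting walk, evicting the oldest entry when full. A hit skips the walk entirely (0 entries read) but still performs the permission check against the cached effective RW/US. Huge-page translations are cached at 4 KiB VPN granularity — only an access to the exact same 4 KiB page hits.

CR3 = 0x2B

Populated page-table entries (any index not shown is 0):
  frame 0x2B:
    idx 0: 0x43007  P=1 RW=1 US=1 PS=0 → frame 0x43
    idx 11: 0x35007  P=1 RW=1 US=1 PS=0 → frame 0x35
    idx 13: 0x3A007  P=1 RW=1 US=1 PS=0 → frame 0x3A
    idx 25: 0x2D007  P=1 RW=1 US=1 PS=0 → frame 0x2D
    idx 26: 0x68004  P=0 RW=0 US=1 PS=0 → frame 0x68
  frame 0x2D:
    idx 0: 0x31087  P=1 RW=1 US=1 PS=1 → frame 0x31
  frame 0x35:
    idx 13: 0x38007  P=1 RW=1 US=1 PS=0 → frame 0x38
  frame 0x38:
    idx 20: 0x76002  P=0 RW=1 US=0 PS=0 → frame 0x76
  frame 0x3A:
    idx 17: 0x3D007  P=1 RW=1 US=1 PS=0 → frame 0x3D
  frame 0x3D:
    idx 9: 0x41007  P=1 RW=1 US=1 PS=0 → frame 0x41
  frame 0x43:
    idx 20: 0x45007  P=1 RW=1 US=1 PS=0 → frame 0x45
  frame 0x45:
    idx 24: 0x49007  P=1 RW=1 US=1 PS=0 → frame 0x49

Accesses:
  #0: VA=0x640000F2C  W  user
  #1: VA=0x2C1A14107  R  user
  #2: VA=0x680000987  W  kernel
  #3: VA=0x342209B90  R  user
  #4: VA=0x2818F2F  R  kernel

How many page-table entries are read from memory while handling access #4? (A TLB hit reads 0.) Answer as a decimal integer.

Per-access translation:
#0 VA=0x640000F2C (w,user):
  L0 @0x2B[25] → 0x2D007  P=1,RW=1,US=1,PS=0
  L1 @0x2D[0] → 0x31087  P=1,RW=1,US=1,PS=1
  ⇒ phys 0x31F2C (huge @L1)  [2 reads]
#1 VA=0x2C1A14107 (r,user):
  L0 @0x2B[11] → 0x35007  P=1,RW=1,US=1,PS=0
  L1 @0x35[13] → 0x38007  P=1,RW=1,US=1,PS=0
  L2 @0x38[20] → 0x76002  P=0,RW=1,US=0,PS=0
  ✗ PAGE_NOT_PRESENT  [3 reads]
#2 VA=0x680000987 (w,kernel):
  L0 @0x2B[26] → 0x68004  P=0,RW=0,US=1,PS=0
  ✗ PAGE_NOT_PRESENT  [1 reads]
#3 VA=0x342209B90 (r,user):
  L0 @0x2B[13] → 0x3A007  P=1,RW=1,US=1,PS=0
  L1 @0x3A[17] → 0x3D007  P=1,RW=1,US=1,PS=0
  L2 @0x3D[9] → 0x41007  P=1,RW=1,US=1,PS=0
  ⇒ phys 0x41B90  [3 reads]
#4 VA=0x2818F2F (r,kernel):
  L0 @0x2B[0] → 0x43007  P=1,RW=1,US=1,PS=0
  L1 @0x43[20] → 0x45007  P=1,RW=1,US=1,PS=0
  L2 @0x45[24] → 0x49007  P=1,RW=1,US=1,PS=0
  ⇒ phys 0x49F2F  [3 reads]

Entries read for #4: 3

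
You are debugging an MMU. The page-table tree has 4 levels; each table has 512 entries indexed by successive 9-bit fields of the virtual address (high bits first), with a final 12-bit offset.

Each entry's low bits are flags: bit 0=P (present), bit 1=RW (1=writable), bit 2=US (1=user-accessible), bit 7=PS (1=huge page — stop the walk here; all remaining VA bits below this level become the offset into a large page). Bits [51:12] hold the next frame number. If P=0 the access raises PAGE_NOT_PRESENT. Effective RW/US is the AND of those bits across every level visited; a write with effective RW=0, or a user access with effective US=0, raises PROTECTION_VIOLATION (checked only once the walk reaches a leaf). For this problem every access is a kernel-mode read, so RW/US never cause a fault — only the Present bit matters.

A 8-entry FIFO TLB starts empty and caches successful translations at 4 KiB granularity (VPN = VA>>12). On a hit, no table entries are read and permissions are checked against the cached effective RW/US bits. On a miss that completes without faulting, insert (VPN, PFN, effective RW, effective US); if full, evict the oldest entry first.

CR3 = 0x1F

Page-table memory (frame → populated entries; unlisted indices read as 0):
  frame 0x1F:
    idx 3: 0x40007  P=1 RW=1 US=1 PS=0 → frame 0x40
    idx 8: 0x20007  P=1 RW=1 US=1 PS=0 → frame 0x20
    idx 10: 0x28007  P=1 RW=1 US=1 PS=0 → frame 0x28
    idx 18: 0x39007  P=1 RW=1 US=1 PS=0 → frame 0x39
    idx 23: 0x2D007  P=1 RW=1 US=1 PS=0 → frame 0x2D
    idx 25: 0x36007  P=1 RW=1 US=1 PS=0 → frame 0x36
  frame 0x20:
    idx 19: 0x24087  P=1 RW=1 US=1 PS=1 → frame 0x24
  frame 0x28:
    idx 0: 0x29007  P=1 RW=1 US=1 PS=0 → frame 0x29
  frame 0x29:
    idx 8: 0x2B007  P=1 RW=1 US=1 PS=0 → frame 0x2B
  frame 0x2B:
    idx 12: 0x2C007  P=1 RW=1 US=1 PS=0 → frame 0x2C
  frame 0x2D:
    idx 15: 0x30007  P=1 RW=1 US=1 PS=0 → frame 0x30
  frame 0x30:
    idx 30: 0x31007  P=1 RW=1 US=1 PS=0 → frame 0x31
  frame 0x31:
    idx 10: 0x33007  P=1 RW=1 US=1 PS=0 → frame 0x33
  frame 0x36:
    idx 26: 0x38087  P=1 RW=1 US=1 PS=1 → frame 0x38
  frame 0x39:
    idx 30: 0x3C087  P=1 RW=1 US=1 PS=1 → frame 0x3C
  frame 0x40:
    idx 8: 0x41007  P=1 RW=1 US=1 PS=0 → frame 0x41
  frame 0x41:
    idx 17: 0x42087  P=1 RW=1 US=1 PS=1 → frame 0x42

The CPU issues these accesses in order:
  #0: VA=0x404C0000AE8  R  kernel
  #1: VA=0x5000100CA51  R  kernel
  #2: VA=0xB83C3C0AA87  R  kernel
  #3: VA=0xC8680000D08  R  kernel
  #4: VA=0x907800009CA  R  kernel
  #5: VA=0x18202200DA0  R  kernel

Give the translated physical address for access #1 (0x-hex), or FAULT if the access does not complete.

Walk each access:
#0 VA=0x404C0000AE8 (r,kernel):
  L0: frame=0x1F idx=8 entry=0x20007 [P=1 RW=1 US=1 PS=0]
  L1: frame=0x20 idx=19 entry=0x24087 [P=1 RW=1 US=1 PS=1]
  ⇒ phys 0x24AE8 (huge @L1)  [2 reads]
#1 VA=0x5000100CA51 (r,kernel):
  L0: frame=0x1F idx=10 entry=0x28007 [P=1 RW=1 US=1 PS=0]
  L1: frame=0x28 idx=0 entry=0x29007 [P=1 RW=1 US=1 PS=0]
  L2: frame=0x29 idx=8 entry=0x2B007 [P=1 RW=1 US=1 PS=0]
  L3: frame=0x2B idx=12 entry=0x2C007 [P=1 RW=1 US=1 PS=0]
  ⇒ phys 0x2CA51  [4 reads]
#2 VA=0xB83C3C0AA87 (r,kernel):
  L0: frame=0x1F idx=23 entry=0x2D007 [P=1 RW=1 US=1 PS=0]
  L1: frame=0x2D idx=15 entry=0x30007 [P=1 RW=1 US=1 PS=0]
  L2: frame=0x30 idx=30 entry=0x31007 [P=1 RW=1 US=1 PS=0]
  L3: frame=0x31 idx=10 entry=0x33007 [P=1 RW=1 US=1 PS=0]
  ⇒ phys 0x33A87  [4 reads]
#3 VA=0xC8680000D08 (r,kernel):
  L0: frame=0x1F idx=25 entry=0x36007 [P=1 RW=1 US=1 PS=0]
  L1: frame=0x36 idx=26 entry=0x38087 [P=1 RW=1 US=1 PS=1]
  ⇒ phys 0x38D08 (huge @L1)  [2 reads]
#4 VA=0x907800009CA (r,kernel):
  L0: frame=0x1F idx=18 entry=0x39007 [P=1 RW=1 US=1 PS=0]
  L1: frame=0x39 idx=30 entry=0x3C087 [P=1 RW=1 US=1 PS=1]
  ⇒ phys 0x3C9CA (huge @L1)  [2 reads]
#5 VA=0x18202200DA0 (r,kernel):
  L0: frame=0x1F idx=3 entry=0x40007 [P=1 RW=1 US=1 PS=0]
  L1: frame=0x40 idx=8 entry=0x41007 [P=1 RW=1 US=1 PS=0]
  L2: frame=0x41 idx=17 entry=0x42087 [P=1 RW=1 US=1 PS=1]
  ⇒ phys 0x42DA0 (huge @L2)  [3 reads]

Access #1 PA: 0x2CA51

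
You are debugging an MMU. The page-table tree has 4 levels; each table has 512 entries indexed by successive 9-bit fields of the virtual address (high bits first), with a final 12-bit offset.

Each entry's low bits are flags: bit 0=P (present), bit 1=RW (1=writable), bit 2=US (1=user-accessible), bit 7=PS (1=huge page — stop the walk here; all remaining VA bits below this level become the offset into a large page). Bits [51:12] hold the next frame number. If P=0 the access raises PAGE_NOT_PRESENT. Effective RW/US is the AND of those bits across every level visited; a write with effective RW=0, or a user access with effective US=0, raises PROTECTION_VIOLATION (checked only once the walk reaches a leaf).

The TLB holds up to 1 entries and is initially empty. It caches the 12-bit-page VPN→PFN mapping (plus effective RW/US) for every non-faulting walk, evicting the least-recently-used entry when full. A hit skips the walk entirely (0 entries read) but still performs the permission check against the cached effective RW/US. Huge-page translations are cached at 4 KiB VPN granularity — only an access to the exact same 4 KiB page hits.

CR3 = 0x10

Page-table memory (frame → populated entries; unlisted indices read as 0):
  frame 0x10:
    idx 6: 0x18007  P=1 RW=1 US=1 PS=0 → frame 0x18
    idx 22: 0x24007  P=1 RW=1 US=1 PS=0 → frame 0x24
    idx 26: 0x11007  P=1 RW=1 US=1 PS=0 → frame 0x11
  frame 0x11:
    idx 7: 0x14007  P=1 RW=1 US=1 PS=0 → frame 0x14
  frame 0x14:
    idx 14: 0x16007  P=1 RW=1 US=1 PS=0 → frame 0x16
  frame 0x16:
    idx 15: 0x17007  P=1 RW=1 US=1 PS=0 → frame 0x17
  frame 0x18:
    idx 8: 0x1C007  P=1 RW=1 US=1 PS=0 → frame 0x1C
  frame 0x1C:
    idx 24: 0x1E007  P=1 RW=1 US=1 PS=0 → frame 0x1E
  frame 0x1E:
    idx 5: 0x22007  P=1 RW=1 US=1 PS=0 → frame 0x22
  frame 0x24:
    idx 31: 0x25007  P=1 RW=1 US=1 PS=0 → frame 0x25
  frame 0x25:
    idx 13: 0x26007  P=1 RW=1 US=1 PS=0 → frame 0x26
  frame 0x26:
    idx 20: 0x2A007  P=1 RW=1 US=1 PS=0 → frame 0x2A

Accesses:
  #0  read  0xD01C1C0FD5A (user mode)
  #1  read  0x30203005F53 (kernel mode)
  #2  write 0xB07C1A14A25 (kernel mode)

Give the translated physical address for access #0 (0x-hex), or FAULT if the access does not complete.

Walk each access:
#0 VA=0xD01C1C0FD5A (r,user):
  [0] read 0x10 idx=26: raw=0x11007 flags P=1 W=1 U=1 S=0
  [1] read 0x11 idx=7: raw=0x14007 flags P=1 W=1 U=1 S=0
  [2] read 0x14 idx=14: raw=0x16007 flags P=1 W=1 U=1 S=0
  [3] read 0x16 idx=15: raw=0x17007 flags P=1 W=1 U=1 S=0
  ✓ 0x17D5A  — 4 lookups
#1 VA=0x30203005F53 (r,kernel):
  [0] read 0x10 idx=6: raw=0x18007 flags P=1 W=1 U=1 S=0
  [1] read 0x18 idx=8: raw=0x1C007 flags P=1 W=1 U=1 S=0
  [2] read 0x1C idx=24: raw=0x1E007 flags P=1 W=1 U=1 S=0
  [3] read 0x1E idx=5: raw=0x22007 flags P=1 W=1 U=1 S=0
  ✓ 0x22F53  — 4 lookups
#2 VA=0xB07C1A14A25 (w,kernel):
  [0] read 0x10 idx=22: raw=0x24007 flags P=1 W=1 U=1 S=0
  [1] read 0x24 idx=31: raw=0x25007 flags P=1 W=1 U=1 S=0
  [2] read 0x25 idx=13: raw=0x26007 flags P=1 W=1 U=1 S=0
  [3] read 0x26 idx=20: raw=0x2A007 flags P=1 W=1 U=1 S=0
  ✓ 0x2AA25  — 4 lookups

Access #0 PA: 0x17D5A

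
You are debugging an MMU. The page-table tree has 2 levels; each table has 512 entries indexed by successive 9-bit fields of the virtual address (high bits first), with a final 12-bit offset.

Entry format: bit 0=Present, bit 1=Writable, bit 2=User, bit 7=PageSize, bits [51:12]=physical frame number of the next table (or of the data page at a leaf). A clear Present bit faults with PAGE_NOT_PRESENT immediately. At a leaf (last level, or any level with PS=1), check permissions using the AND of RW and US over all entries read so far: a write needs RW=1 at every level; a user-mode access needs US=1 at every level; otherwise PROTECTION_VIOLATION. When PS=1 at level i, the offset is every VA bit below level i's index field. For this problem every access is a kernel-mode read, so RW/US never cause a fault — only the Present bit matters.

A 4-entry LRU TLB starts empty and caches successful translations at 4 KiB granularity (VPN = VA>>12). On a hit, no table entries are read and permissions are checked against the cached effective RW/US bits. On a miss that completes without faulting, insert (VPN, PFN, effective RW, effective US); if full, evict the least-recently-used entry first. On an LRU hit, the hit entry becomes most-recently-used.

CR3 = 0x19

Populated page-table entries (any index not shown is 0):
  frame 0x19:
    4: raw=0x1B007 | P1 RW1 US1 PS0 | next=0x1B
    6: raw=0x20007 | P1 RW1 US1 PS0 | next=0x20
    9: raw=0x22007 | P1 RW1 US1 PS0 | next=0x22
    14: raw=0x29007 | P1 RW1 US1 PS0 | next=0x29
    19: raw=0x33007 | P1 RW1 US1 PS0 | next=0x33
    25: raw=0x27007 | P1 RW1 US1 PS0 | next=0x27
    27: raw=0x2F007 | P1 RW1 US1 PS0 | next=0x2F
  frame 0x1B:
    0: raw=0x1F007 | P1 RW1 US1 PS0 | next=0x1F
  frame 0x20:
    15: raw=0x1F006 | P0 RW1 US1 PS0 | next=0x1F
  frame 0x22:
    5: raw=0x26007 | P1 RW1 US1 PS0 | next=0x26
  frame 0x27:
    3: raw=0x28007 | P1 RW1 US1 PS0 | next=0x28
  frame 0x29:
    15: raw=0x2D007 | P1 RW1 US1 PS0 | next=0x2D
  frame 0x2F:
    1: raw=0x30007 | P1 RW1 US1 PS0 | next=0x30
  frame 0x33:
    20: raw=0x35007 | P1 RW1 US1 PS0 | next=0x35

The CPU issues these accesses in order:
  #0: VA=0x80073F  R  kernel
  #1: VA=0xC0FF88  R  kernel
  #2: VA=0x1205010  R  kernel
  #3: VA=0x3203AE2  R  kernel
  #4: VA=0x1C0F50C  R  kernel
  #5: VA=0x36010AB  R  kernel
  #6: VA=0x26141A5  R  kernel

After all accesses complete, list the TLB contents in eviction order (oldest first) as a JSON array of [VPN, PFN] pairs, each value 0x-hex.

Per-access translation:
#0 VA=0x80073F (r,kernel):
  [0] read 0x19 idx=4: raw=0x1B007 flags P=1 W=1 U=1 S=0
  [1] read 0x1B idx=0: raw=0x1F007 flags P=1 W=1 U=1 S=0
  → PA=0x1F73F  (2 entries read)
#1 VA=0xC0FF88 (r,kernel):
  [0] read 0x19 idx=6: raw=0x20007 flags P=1 W=1 U=1 S=0
  [1] read 0x20 idx=15: raw=0x1F006 flags P=0 W=1 U=1 S=0
  ⇒ fault: PAGE_NOT_PRESENT  — 2 lookups
#2 VA=0x1205010 (r,kernel):
  [0] read 0x19 idx=9: raw=0x22007 flags P=1 W=1 U=1 S=0
  [1] read 0x22 idx=5: raw=0x26007 flags P=1 W=1 U=1 S=0
  → PA=0x26010  (2 entries read)
#3 VA=0x3203AE2 (r,kernel):
  [0] read 0x19 idx=25: raw=0x27007 flags P=1 W=1 U=1 S=0
  [1] read 0x27 idx=3: raw=0x28007 flags P=1 W=1 U=1 S=0
  → PA=0x28AE2  (2 entries read)
#4 VA=0x1C0F50C (r,kernel):
  [0] read 0x19 idx=14: raw=0x29007 flags P=1 W=1 U=1 S=0
  [1] read 0x29 idx=15: raw=0x2D007 flags P=1 W=1 U=1 S=0
  → PA=0x2D50C  (2 entries read)
#5 VA=0x36010AB (r,kernel):
  [0] read 0x19 idx=27: raw=0x2F007 flags P=1 W=1 U=1 S=0
  [1] read 0x2F idx=1: raw=0x30007 flags P=1 W=1 U=1 S=0
  → PA=0x300AB  (2 entries read)
#6 VA=0x26141A5 (r,kernel):
  [0] read 0x19 idx=19: raw=0x33007 flags P=1 W=1 U=1 S=0
  [1] read 0x33 idx=20: raw=0x35007 flags P=1 W=1 U=1 S=0
  → PA=0x351A5  (2 entries read)

TLB: [["0x3203", "0x28"], ["0x1C0F", "0x2D"], ["0x3601", "0x30"], ["0x2614", "0x35"]]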